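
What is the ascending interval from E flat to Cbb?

diminished sixth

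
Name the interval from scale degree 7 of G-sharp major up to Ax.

Scale degree 7 of G# major is F##.
F## up to A##: letters F→A make it a third; 4 semitones makes it major.

major third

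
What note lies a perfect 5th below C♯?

F#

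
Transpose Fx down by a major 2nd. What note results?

A second below F lands on the letter E.
A major second spans 2 semitones, so F## moves to pitch class 5. On the letter E that is E#.

E#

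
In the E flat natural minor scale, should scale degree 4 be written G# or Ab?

Ab

Each scale degree takes a distinct letter name. Degree 4 of a scale on E must use the letter A.
Ab and G# are enharmonically the same pitch, but only Ab uses the letter A, so it is the correct spelling here.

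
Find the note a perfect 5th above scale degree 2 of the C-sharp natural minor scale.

A#

Scale degree 2 of C# natural minor is D#.
A perfect fifth (7 semitones) above D# lands on the letter A, giving A#.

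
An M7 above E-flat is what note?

D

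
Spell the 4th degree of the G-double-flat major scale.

The Gbb major scale runs Gbb Abb Bbb Cbb Dbb Ebb Fb.
Degree 4 is Cbb.

Cbb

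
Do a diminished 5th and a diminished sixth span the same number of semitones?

A diminished fifth spans 6 semitones; a diminished sixth spans 7.
The spans differ, so they are not enharmonic equivalents.

No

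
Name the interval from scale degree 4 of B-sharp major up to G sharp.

minor third

Scale degree 4 of B# major is E#.
E# up to G#: letters E→G make it a third; 3 semitones makes it minor.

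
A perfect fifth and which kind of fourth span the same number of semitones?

A perfect fifth spans 7 semitones.
A fourth spanning 7 semitones is doubly augmented (the perfect fourth is 5).

doubly augmented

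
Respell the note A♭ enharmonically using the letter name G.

Ab is pitch class 8. The letter G alone is pitch class 7.
To reach pitch class 8 from G requires an offset of +1 semitone, i.e. sharp: G#.

G#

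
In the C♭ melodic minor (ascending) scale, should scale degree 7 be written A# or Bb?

Bb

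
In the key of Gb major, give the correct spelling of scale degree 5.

Degree 5 takes the letter 4 steps above G, which is D.
In major, degree 5 sits 7 semitones above the tonic. Gb + 7 semitones is pitch class 1, spelled on D as Db.

Db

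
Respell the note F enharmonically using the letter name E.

E#

F is pitch class 5. The letter E alone is pitch class 4.
To reach pitch class 5 from E requires an offset of +1 semitone, i.e. sharp: E#.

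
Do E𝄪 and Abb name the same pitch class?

No

Two spellings are enharmonically equivalent only if they share a pitch class.
Here E## → 6, Abb → 7; 6 ≠ 7, so they are not.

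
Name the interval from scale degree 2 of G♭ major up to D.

Scale degree 2 of Gb major is Ab.
Ab up to D: letters A→D make it a fourth; 6 semitones makes it augmented.

augmented fourth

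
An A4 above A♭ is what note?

A fourth above A lands on the letter D.
An augmented fourth spans 6 semitones, so Ab moves to pitch class 2. On the letter D that is D.

D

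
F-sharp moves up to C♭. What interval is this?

Counting letters F–G–A–B–C gives a fifth.
F#→Cb = 5 semitones, 2 narrower than the perfect fifth (7), so doubly diminished.

doubly diminished fifth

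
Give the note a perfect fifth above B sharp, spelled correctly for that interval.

F##

A fifth above B lands on the letter F.
A perfect fifth spans 7 semitones, so B# moves to pitch class 7. On the letter F that is F##.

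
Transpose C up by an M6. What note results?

A sixth above C lands on the letter A.
A major sixth spans 9 semitones, so C moves to pitch class 9. On the letter A that is A.

A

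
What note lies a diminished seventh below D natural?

D down a major seventh is Eb, so the target letter is E.
From D, a diminished seventh is 9 semitones down: E#.

E#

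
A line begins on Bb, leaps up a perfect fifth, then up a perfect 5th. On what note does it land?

C

A perfect fifth up from Bb is F (letter F, 7 semitones up).
A perfect fifth up from F is C (letter C, 7 semitones up).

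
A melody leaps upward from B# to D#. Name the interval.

The letter names run B→D, a span of 2 letter steps, so the interval is some kind of third.
B# to D# is 3 semitones. A major third is 4, so 3 makes it minor.

minor third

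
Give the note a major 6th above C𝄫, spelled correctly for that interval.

A sixth above C lands on the letter A.
A major sixth spans 9 semitones, so Cbb moves to pitch class 7. On the letter A that is Abb.

Abb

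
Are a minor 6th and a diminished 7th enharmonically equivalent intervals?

A minor sixth spans 8 semitones; a diminished seventh spans 9.
The spans differ, so they are not enharmonic equivalents.

No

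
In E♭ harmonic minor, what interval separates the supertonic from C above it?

The supertonic of Eb harmonic minor is F.
F up to C: letters F→C make it a fifth; 7 semitones makes it perfect.

perfect fifth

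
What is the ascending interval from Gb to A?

augmented second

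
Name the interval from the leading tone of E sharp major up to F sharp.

The leading tone of E# major is D##.
D## up to F#: letters D→F make it a third; 2 semitones makes it diminished.

diminished third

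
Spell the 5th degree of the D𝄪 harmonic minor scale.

Degree 5 takes the letter 4 steps above D, which is A.
In harmonic minor, degree 5 sits 7 semitones above the tonic. D## + 7 semitones is pitch class 11, spelled on A as A##.

A##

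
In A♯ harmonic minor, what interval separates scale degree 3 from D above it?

minor second

Scale degree 3 of A# harmonic minor is C#.
C# up to D: letters C→D make it a second; 1 semitone makes it minor.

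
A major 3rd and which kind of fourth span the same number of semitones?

diminished

A major third spans 4 semitones.
A fourth spanning 4 semitones is diminished (the perfect fourth is 5).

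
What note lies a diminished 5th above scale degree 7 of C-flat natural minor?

Fbb

Scale degree 7 of Cb natural minor is Bbb.
A diminished fifth (6 semitones) above Bbb lands on the letter F, giving Fbb.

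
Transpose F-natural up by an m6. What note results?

Db

F up a major sixth is D, so the target letter is D.
From F, a minor sixth is 8 semitones up: Db.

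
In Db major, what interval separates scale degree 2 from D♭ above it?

minor seventh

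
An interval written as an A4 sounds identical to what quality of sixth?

doubly diminished

An augmented fourth spans 6 semitones.
A sixth spanning 6 semitones is doubly diminished (the major sixth is 9).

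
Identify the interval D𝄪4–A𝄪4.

perfect fifth

Counting letters D–E–F–G–A gives a fifth.
D##→A## = 7 semitones, exactly the perfect fifth.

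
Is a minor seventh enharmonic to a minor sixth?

A minor seventh spans 10 semitones; a minor sixth spans 8.
The spans differ, so they are not enharmonic equivalents.

No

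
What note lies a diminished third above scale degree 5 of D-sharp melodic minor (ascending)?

C

Scale degree 5 of D# melodic minor (ascending) is A#.
A diminished third (2 semitones) above A# lands on the letter C, giving C.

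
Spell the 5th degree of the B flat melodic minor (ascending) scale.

F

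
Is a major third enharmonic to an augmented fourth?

A major third spans 4 semitones; an augmented fourth spans 6.
The spans differ, so they are not enharmonic equivalents.

No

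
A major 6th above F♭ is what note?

Db

A sixth above F lands on the letter D.
A major sixth spans 9 semitones, so Fb moves to pitch class 1. On the letter D that is Db.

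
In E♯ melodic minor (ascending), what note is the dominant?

B#

Degree 5 takes the letter 4 steps above E, which is B.
In melodic minor (ascending), degree 5 sits 7 semitones above the tonic. E# + 7 semitones is pitch class 0, spelled on B as B#.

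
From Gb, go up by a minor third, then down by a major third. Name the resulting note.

A minor third up from Gb is Bbb (letter B, 3 semitones up).
A major third down from Bbb is Gbb (letter G, 4 semitones down).

Gbb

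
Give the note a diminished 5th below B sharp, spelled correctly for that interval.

E##

A fifth below B lands on the letter E.
A diminished fifth spans 6 semitones, so B# moves to pitch class 6. On the letter E that is E##.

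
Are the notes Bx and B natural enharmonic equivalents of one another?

No

Two spellings are enharmonically equivalent only if they share a pitch class.
Here B## → 1, B → 11; 1 ≠ 11, so they are not.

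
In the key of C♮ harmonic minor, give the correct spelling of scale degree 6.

Ab

Degree 6 takes the letter 5 steps above C, which is A.
In harmonic minor, degree 6 sits 8 semitones above the tonic. C + 8 semitones is pitch class 8, spelled on A as Ab.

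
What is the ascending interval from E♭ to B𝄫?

diminished fifth

The letter names run E→B, a span of 4 letter steps, so the interval is some kind of fifth.
Eb to Bbb is 6 semitones. A perfect fifth is 7, so 6 makes it diminished.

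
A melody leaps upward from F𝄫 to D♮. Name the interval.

The letter names run F→D, a span of 5 letter steps, so the interval is some kind of sixth.
Fbb to D is 11 semitones. A major sixth is 9, so 11 makes it doubly augmented.

doubly augmented sixth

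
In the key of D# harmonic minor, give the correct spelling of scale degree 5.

Degree 5 takes the letter 4 steps above D, which is A.
In harmonic minor, degree 5 sits 7 semitones above the tonic. D# + 7 semitones is pitch class 10, spelled on A as A#.

A#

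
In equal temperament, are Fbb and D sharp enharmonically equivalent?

Yes

Fbb = pitch class 3 and D# = pitch class 3 — the same pitch class, so they are enharmonic equivalents.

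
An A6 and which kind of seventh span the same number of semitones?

An augmented sixth spans 10 semitones.
A seventh spanning 10 semitones is minor (the major seventh is 11).

minor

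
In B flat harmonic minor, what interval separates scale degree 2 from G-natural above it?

perfect fifth

Scale degree 2 of Bb harmonic minor is C.
C up to G: letters C→G make it a fifth; 7 semitones makes it perfect.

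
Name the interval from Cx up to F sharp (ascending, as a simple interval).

diminished fourth

The letter names run C→F, a span of 3 letter steps, so the interval is some kind of fourth.
C## to F# is 4 semitones. A perfect fourth is 5, so 4 makes it diminished.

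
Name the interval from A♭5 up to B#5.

The letter names run A→B, a span of 1 letter step, so the interval is some kind of second.
Ab to B# is 4 semitones. A major second is 2, so 4 makes it doubly augmented.

doubly augmented second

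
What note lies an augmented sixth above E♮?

A sixth above E lands on the letter C.
An augmented sixth spans 10 semitones, so E moves to pitch class 2. On the letter C that is C##.

C##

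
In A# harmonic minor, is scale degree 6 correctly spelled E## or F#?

F#

Each scale degree takes a distinct letter name. Degree 6 of a scale on A must use the letter F.
F# and E## are enharmonically the same pitch, but only F# uses the letter F, so it is the correct spelling here.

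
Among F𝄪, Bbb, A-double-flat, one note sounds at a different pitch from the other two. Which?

Bbb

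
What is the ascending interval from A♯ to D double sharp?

augmented fourth

Counting letters A–B–C–D gives a fourth.
A#→D## = 6 semitones, 1 wider than the perfect fourth (5), so augmented.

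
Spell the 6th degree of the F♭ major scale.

Db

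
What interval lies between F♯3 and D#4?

major sixth

Counting letters F–G–A–B–C–D gives a sixth.
F#→D# = 9 semitones, exactly the major sixth.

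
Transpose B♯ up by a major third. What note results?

B up a major third is D#, so the target letter is D.
From B#, a major third is 4 semitones up: D##.

D##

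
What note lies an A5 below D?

Gb

D down a perfect fifth is G, so the target letter is G.
From D, an augmented fifth is 8 semitones down: Gb.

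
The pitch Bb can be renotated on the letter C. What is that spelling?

Cbb

Plain C sits 2 semitones above Bb, so on the letter C the same pitch needs a double flat: Cbb.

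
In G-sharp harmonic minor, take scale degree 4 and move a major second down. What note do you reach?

Scale degree 4 of G# harmonic minor is C#.
A major second (2 semitones) below C# lands on the letter B, giving B.

B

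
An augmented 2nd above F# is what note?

G##

F up a major second is G, so the target letter is G.
From F#, an augmented second is 3 semitones up: G##.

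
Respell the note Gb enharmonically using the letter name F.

F#

Plain F sits 1 semitone below Gb, so on the letter F the same pitch needs a sharp: F#.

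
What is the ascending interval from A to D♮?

perfect fourth

The letter names run A→D, a span of 3 letter steps, so the interval is some kind of fourth.
A to D is 5 semitones. A perfect fourth is 5, so 5 makes it perfect.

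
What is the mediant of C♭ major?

The Cb major scale runs Cb Db Eb Fb Gb Ab Bb.
Degree 3 is Eb.

Eb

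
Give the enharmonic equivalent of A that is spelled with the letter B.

Bbb

A is pitch class 9. The letter B alone is pitch class 11.
To reach pitch class 9 from B requires an offset of -2 semitones, i.e. double flat: Bbb.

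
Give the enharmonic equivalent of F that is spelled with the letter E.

E#

Plain E sits 1 semitone below F, so on the letter E the same pitch needs a sharp: E#.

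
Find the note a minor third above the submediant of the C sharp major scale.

The submediant of C# major is A#.
A minor third (3 semitones) above A# lands on the letter C, giving C#.

C#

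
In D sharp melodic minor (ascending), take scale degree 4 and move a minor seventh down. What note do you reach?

A#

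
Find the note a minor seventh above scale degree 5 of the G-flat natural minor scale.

Cb

Scale degree 5 of Gb natural minor is Db.
A minor seventh (10 semitones) above Db lands on the letter C, giving Cb.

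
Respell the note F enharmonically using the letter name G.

Plain G sits 2 semitones above F, so on the letter G the same pitch needs a double flat: Gbb.

Gbb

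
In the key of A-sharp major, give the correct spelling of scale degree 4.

Degree 4 takes the letter 3 steps above A, which is D.
In major, degree 4 sits 5 semitones above the tonic. A# + 5 semitones is pitch class 3, spelled on D as D#.

D#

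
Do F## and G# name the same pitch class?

Two spellings are enharmonically equivalent only if they share a pitch class.
Here F## → 7, G# → 8; 7 ≠ 8, so they are not.

No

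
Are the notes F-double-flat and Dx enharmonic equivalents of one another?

Two spellings are enharmonically equivalent only if they share a pitch class.
Here Fbb → 3, D## → 4; 3 ≠ 4, so they are not.

No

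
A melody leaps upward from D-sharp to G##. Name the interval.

augmented fourth

Counting letters D–E–F–G gives a fourth.
D#→G## = 6 semitones, 1 wider than the perfect fourth (5), so augmented.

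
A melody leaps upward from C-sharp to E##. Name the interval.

augmented third

The letter names run C→E, a span of 2 letter steps, so the interval is some kind of third.
C# to E## is 5 semitones. A major third is 4, so 5 makes it augmented.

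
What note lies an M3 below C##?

A#

A third below C lands on the letter A.
A major third spans 4 semitones, so C## moves to pitch class 10. On the letter A that is A#.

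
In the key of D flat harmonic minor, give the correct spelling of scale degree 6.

Bbb

Degree 6 takes the letter 5 steps above D, which is B.
In harmonic minor, degree 6 sits 8 semitones above the tonic. Db + 8 semitones is pitch class 9, spelled on B as Bbb.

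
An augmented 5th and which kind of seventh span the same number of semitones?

An augmented fifth spans 8 semitones.
A seventh spanning 8 semitones is doubly diminished (the major seventh is 11).

doubly diminished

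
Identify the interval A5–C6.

The letter names run A→C, a span of 2 letter steps, so the interval is some kind of third.
A to C is 3 semitones. A major third is 4, so 3 makes it minor.

minor third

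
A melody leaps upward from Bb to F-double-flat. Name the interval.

The letter names run B→F, a span of 4 letter steps, so the interval is some kind of fifth.
Bb to Fbb is 5 semitones. A perfect fifth is 7, so 5 makes it doubly diminished.

doubly diminished fifth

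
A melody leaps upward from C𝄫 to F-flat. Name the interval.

The letter names run C→F, a span of 3 letter steps, so the interval is some kind of fourth.
Cbb to Fb is 6 semitones. A perfect fourth is 5, so 6 makes it augmented.

augmented fourth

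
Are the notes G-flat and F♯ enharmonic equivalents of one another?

Yes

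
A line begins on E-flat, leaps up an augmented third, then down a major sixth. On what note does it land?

B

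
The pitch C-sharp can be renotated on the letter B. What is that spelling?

C# is pitch class 1. The letter B alone is pitch class 11.
To reach pitch class 1 from B requires an offset of +2 semitones, i.e. double sharp: B##.

B##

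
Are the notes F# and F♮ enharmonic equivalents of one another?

F# is pitch class 6; F is pitch class 5.
The pitch classes differ (6 vs. 5), so they are not enharmonic equivalents.

No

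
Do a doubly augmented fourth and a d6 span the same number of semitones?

A doubly augmented fourth spans 7 semitones; a diminished sixth spans 7.
They are enharmonically equivalent.

Yes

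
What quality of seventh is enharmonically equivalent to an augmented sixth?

An augmented sixth spans 10 semitones.
A seventh spanning 10 semitones is minor (the major seventh is 11).

minor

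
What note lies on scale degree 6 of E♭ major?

C

Degree 6 takes the letter 5 steps above E, which is C.
In major, degree 6 sits 9 semitones above the tonic. Eb + 9 semitones is pitch class 0, spelled on C as C.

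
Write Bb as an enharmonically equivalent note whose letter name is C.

Cbb

Plain C sits 2 semitones above Bb, so on the letter C the same pitch needs a double flat: Cbb.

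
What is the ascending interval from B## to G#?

The letter names run B→G, a span of 5 letter steps, so the interval is some kind of sixth.
B## to G# is 7 semitones. A major sixth is 9, so 7 makes it diminished.

diminished sixth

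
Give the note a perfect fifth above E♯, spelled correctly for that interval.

B#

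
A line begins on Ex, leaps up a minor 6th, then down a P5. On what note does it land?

A minor sixth up from E## is C## (letter C, 8 semitones up).
A perfect fifth down from C## is F## (letter F, 7 semitones down).

F##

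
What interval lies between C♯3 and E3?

The letter names run C→E, a span of 2 letter steps, so the interval is some kind of third.
C# to E is 3 semitones. A major third is 4, so 3 makes it minor.

minor third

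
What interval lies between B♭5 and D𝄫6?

Counting letters B–C–D gives a third.
Bb→Dbb = 2 semitones, 2 narrower than the major third (4), so diminished.

diminished third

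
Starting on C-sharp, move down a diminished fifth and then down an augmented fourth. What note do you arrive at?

A diminished fifth down from C# is F## (letter F, 6 semitones down).
An augmented fourth down from F## is C# (letter C, 6 semitones down).

C#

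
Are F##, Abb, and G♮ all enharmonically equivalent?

F## = pitch class 7 and Abb = pitch class 7 and G = pitch class 7 — the same pitch class, so they are enharmonic equivalents.

Yes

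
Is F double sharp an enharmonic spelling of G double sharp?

Two spellings are enharmonically equivalent only if they share a pitch class.
Here F## → 7, G## → 9; 7 ≠ 9, so they are not.

No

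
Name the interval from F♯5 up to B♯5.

Counting letters F–G–A–B gives a fourth.
F#→B# = 6 semitones, 1 wider than the perfect fourth (5), so augmented.

augmented fourth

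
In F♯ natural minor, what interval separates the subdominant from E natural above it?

perfect fourth

The subdominant of F# natural minor is B.
B up to E: letters B→E make it a fourth; 5 semitones makes it perfect.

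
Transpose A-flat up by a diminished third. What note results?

Cbb

A third above A lands on the letter C.
A diminished third spans 2 semitones, so Ab moves to pitch class 10. On the letter C that is Cbb.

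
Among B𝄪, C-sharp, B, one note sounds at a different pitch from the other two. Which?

In 12-tone equal temperament, enharmonic equivalents share a pitch class. B## is pitch class 1; C# is pitch class 1; B is pitch class 11.
B## and C# share pitch class 1, while B is pitch class 11.

B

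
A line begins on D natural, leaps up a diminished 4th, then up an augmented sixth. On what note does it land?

A diminished fourth up from D is Gb (letter G, 4 semitones up).
An augmented sixth up from Gb is E (letter E, 10 semitones up).

E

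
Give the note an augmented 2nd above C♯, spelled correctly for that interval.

A second above C lands on the letter D.
An augmented second spans 3 semitones, so C# moves to pitch class 4. On the letter D that is D##.

D##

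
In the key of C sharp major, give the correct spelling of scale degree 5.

Degree 5 takes the letter 4 steps above C, which is G.
In major, degree 5 sits 7 semitones above the tonic. C# + 7 semitones is pitch class 8, spelled on G as G#.

G#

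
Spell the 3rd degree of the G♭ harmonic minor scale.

Bbb

Degree 3 takes the letter 2 steps above G, which is B.
In harmonic minor, degree 3 sits 3 semitones above the tonic. Gb + 3 semitones is pitch class 9, spelled on B as Bbb.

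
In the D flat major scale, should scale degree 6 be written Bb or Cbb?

Each scale degree takes a distinct letter name. Degree 6 of a scale on D must use the letter B.
Bb and Cbb are enharmonically the same pitch, but only Bb uses the letter B, so it is the correct spelling here.

Bb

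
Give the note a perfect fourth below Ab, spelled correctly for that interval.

Eb

A fourth below A lands on the letter E.
A perfect fourth spans 5 semitones, so Ab moves to pitch class 3. On the letter E that is Eb.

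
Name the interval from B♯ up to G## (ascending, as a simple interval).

The letter names run B→G, a span of 5 letter steps, so the interval is some kind of sixth.
B# to G## is 9 semitones. A major sixth is 9, so 9 makes it major.

major sixth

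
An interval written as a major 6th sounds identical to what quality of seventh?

A major sixth spans 9 semitones.
A seventh spanning 9 semitones is diminished (the major seventh is 11).

diminished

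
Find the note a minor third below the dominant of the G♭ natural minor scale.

Bb

The dominant of Gb natural minor is Db.
A minor third (3 semitones) below Db lands on the letter B, giving Bb.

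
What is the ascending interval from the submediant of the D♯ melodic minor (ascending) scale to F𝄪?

The submediant of D# melodic minor (ascending) is B#.
B# up to F##: letters B→F make it a fifth; 7 semitones makes it perfect.

perfect fifth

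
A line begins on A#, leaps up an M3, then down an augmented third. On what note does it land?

A

A major third up from A# is C## (letter C, 4 semitones up).
An augmented third down from C## is A (letter A, 5 semitones down).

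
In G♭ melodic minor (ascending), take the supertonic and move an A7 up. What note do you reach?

G#

The supertonic of Gb melodic minor (ascending) is Ab.
An augmented seventh (12 semitones) above Ab lands on the letter G, giving G#.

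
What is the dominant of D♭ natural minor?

Degree 5 takes the letter 4 steps above D, which is A.
In natural minor, degree 5 sits 7 semitones above the tonic. Db + 7 semitones is pitch class 8, spelled on A as Ab.

Ab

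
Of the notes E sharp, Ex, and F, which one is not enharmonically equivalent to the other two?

E##

In 12-tone equal temperament, enharmonic equivalents share a pitch class. E# is pitch class 5; E## is pitch class 6; F is pitch class 5.
E# and F share pitch class 5, while E## is pitch class 6.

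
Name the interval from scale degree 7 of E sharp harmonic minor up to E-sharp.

minor second

Scale degree 7 of E# harmonic minor is D##.
D## up to E#: letters D→E make it a second; 1 semitone makes it minor.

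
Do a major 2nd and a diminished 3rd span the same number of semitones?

Yes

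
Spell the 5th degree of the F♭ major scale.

Cb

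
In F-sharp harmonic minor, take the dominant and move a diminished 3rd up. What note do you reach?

Eb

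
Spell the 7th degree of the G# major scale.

The G# major scale runs G# A# B# C# D# E# F##.
Degree 7 is F##.

F##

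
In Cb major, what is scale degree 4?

Fb

The Cb major scale runs Cb Db Eb Fb Gb Ab Bb.
Degree 4 is Fb.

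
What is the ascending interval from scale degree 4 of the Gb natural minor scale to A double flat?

minor sixth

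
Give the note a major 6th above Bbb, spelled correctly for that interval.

B up a major sixth is G#, so the target letter is G.
From Bbb, a major sixth is 9 semitones up: Gb.

Gb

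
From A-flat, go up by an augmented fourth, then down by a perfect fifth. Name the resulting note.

G

An augmented fourth up from Ab is D (letter D, 6 semitones up).
A perfect fifth down from D is G (letter G, 7 semitones down).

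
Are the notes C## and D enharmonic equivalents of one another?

Yes

C## = pitch class 2 and D = pitch class 2 — the same pitch class, so they are enharmonic equivalents.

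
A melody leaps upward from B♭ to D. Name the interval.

major third

Counting letters B–C–D gives a third.
Bb→D = 4 semitones, exactly the major third.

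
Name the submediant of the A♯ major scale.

Degree 6 takes the letter 5 steps above A, which is F.
In major, degree 6 sits 9 semitones above the tonic. A# + 9 semitones is pitch class 7, spelled on F as F##.

F##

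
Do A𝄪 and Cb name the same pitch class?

Yes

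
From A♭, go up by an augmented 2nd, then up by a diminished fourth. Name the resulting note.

Eb

An augmented second up from Ab is B (letter B, 3 semitones up).
A diminished fourth up from B is Eb (letter E, 4 semitones up).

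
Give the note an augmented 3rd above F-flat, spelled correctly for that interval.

A

F up a major third is A, so the target letter is A.
From Fb, an augmented third is 5 semitones up: A.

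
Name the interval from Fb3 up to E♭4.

Counting letters F–G–A–B–C–D–E gives a seventh.
Fb→Eb = 11 semitones, exactly the major seventh.

major seventh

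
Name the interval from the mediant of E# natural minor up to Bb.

diminished third

The mediant of E# natural minor is G#.
G# up to Bb: letters G→B make it a third; 2 semitones makes it diminished.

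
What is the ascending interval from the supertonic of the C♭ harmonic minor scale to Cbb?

The supertonic of Cb harmonic minor is Db.
Db up to Cbb: letters D→C make it a seventh; 9 semitones makes it diminished.

diminished seventh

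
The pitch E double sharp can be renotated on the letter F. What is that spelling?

F#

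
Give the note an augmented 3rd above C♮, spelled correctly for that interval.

E#

A third above C lands on the letter E.
An augmented third spans 5 semitones, so C moves to pitch class 5. On the letter E that is E#.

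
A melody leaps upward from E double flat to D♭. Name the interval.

major seventh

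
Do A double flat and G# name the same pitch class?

No

Abb is pitch class 7; G# is pitch class 8.
The pitch classes differ (7 vs. 8), so they are not enharmonic equivalents.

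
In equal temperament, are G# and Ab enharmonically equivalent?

Yes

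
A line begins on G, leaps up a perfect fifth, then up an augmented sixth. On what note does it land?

B#

A perfect fifth up from G is D (letter D, 7 semitones up).
An augmented sixth up from D is B# (letter B, 10 semitones up).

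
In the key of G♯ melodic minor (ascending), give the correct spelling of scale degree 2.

The G# melodic minor (ascending) scale runs G# A# B C# D# E# F##.
Degree 2 is A#.

A#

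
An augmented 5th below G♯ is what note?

C

A fifth below G lands on the letter C.
An augmented fifth spans 8 semitones, so G# moves to pitch class 0. On the letter C that is C.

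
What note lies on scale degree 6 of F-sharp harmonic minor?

Degree 6 takes the letter 5 steps above F, which is D.
In harmonic minor, degree 6 sits 8 semitones above the tonic. F# + 8 semitones is pitch class 2, spelled on D as D.

D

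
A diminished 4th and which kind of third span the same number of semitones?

A diminished fourth spans 4 semitones.
A third spanning 4 semitones is major (the major third is 4).

major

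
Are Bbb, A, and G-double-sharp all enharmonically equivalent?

Bbb is pitch class 9; A is pitch class 9; G## is pitch class 9.
All spellings map to pitch class 9, so they are enharmonically equivalent.

Yes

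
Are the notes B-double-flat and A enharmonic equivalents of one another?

Bbb is pitch class 9; A is pitch class 9.
All spellings map to pitch class 9, so they are enharmonically equivalent.

Yes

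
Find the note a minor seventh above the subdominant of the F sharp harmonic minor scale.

The subdominant of F# harmonic minor is B.
A minor seventh (10 semitones) above B lands on the letter A, giving A.

A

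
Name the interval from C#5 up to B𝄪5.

Counting letters C–D–E–F–G–A–B gives a seventh.
C#→B## = 12 semitones, 1 wider than the major seventh (11), so augmented.

augmented seventh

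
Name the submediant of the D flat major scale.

Bb

The Db major scale runs Db Eb F Gb Ab Bb C.
Degree 6 is Bb.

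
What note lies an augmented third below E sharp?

A third below E lands on the letter C.
An augmented third spans 5 semitones, so E# moves to pitch class 0. On the letter C that is C.

C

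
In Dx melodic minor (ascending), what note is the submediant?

B##

Degree 6 takes the letter 5 steps above D, which is B.
In melodic minor (ascending), degree 6 sits 9 semitones above the tonic. D## + 9 semitones is pitch class 1, spelled on B as B##.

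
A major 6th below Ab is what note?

Cb

A down a major sixth is C, so the target letter is C.
From Ab, a major sixth is 9 semitones down: Cb.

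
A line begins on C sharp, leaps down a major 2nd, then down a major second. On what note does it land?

A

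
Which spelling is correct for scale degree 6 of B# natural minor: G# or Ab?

G#

Each scale degree takes a distinct letter name. Degree 6 of a scale on B must use the letter G.
G# and Ab are enharmonically the same pitch, but only G# uses the letter G, so it is the correct spelling here.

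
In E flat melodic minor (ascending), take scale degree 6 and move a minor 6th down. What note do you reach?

E

Scale degree 6 of Eb melodic minor (ascending) is C.
A minor sixth (8 semitones) below C lands on the letter E, giving E.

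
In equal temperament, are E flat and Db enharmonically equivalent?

No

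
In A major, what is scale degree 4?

D

Degree 4 takes the letter 3 steps above A, which is D.
In major, degree 4 sits 5 semitones above the tonic. A + 5 semitones is pitch class 2, spelled on D as D.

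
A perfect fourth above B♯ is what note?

E#

A fourth above B lands on the letter E.
A perfect fourth spans 5 semitones, so B# moves to pitch class 5. On the letter E that is E#.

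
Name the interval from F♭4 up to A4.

augmented third

The letter names run F→A, a span of 2 letter steps, so the interval is some kind of third.
Fb to A is 5 semitones. A major third is 4, so 5 makes it augmented.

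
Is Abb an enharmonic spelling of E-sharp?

No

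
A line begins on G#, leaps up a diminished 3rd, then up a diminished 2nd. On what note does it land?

A diminished third up from G# is Bb (letter B, 2 semitones up).
A diminished second up from Bb is Cbb (letter C, 0 semitones up).

Cbb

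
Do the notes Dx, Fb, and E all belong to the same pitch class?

D## is pitch class 4; Fb is pitch class 4; E is pitch class 4.
All spellings map to pitch class 4, so they are enharmonically equivalent.

Yes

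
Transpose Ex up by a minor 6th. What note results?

C##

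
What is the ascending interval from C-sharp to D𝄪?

Counting letters C–D gives a second.
C#→D## = 3 semitones, 1 wider than the major second (2), so augmented.

augmented second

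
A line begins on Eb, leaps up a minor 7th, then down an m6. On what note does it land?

F

A minor seventh up from Eb is Db (letter D, 10 semitones up).
A minor sixth down from Db is F (letter F, 8 semitones down).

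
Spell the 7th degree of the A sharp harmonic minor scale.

G##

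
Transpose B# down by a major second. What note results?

A#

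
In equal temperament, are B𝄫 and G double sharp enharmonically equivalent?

Yes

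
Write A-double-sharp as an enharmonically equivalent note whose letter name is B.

B

Plain B sits at the same pitch as A##, so on the letter B the same pitch needs a natural: B.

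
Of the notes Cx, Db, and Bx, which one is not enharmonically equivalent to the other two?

C##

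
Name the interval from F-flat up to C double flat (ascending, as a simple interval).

diminished fifth

The letter names run F→C, a span of 4 letter steps, so the interval is some kind of fifth.
Fb to Cbb is 6 semitones. A perfect fifth is 7, so 6 makes it diminished.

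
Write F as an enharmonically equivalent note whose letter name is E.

Plain E sits 1 semitone below F, so on the letter E the same pitch needs a sharp: E#.

E#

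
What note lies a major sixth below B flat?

Db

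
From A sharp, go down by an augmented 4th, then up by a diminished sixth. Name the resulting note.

Cb

An augmented fourth down from A# is E (letter E, 6 semitones down).
A diminished sixth up from E is Cb (letter C, 7 semitones up).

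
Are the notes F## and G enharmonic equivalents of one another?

F## = pitch class 7 and G = pitch class 7 — the same pitch class, so they are enharmonic equivalents.

Yes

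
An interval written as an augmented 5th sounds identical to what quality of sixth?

An augmented fifth spans 8 semitones.
A sixth spanning 8 semitones is minor (the major sixth is 9).

minor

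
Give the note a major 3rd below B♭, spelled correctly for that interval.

B down a major third is G, so the target letter is G.
From Bb, a major third is 4 semitones down: Gb.

Gb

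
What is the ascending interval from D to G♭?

diminished fourth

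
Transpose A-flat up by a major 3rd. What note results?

A up a major third is C#, so the target letter is C.
From Ab, a major third is 4 semitones up: C.

C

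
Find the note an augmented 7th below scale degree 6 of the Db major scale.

Scale degree 6 of Db major is Bb.
An augmented seventh (12 semitones) below Bb lands on the letter C, giving Cbb.

Cbb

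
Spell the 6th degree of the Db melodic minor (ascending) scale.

The Db melodic minor (ascending) scale runs Db Eb Fb Gb Ab Bb C.
Degree 6 is Bb.

Bb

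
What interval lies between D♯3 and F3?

The letter names run D→F, a span of 2 letter steps, so the interval is some kind of third.
D# to F is 2 semitones. A major third is 4, so 2 makes it diminished.

diminished third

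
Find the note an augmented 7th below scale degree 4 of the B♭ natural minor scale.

Fbb

Scale degree 4 of Bb natural minor is Eb.
An augmented seventh (12 semitones) below Eb lands on the letter F, giving Fbb.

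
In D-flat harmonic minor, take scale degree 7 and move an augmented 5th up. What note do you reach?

G#

Scale degree 7 of Db harmonic minor is C.
An augmented fifth (8 semitones) above C lands on the letter G, giving G#.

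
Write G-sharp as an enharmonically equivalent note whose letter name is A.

Ab

G# is pitch class 8. The letter A alone is pitch class 9.
To reach pitch class 8 from A requires an offset of -1 semitone, i.e. flat: Ab.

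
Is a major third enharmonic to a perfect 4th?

No

A major third spans 4 semitones; a perfect fourth spans 5.
The spans differ, so they are not enharmonic equivalents.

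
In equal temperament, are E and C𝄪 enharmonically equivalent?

No

E is pitch class 4; C## is pitch class 2.
The pitch classes differ (4 vs. 2), so they are not enharmonic equivalents.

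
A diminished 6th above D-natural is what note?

Bbb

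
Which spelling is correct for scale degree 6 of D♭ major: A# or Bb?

Bb

Each scale degree takes a distinct letter name. Degree 6 of a scale on D must use the letter B.
Bb and A# are enharmonically the same pitch, but only Bb uses the letter B, so it is the correct spelling here.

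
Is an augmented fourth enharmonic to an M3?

No

An augmented fourth spans 6 semitones; a major third spans 4.
The spans differ, so they are not enharmonic equivalents.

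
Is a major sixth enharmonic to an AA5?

Yes

A major sixth spans 9 semitones; a doubly augmented fifth spans 9.
They are enharmonically equivalent.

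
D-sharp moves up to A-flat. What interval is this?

doubly diminished fifth

Counting letters D–E–F–G–A gives a fifth.
D#→Ab = 5 semitones, 2 narrower than the perfect fifth (7), so doubly diminished.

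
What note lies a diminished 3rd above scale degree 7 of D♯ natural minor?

Eb

Scale degree 7 of D# natural minor is C#.
A diminished third (2 semitones) above C# lands on the letter E, giving Eb.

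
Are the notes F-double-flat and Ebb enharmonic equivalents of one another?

Fbb is pitch class 3; Ebb is pitch class 2.
The pitch classes differ (3 vs. 2), so they are not enharmonic equivalents.

No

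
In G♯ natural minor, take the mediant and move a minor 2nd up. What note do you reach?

C

The mediant of G# natural minor is B.
A minor second (1 semitone) above B lands on the letter C, giving C.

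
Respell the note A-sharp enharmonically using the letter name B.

Bb

Plain B sits 1 semitone above A#, so on the letter B the same pitch needs a flat: Bb.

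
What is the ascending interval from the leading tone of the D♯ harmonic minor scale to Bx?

major seventh

The leading tone of D# harmonic minor is C##.
C## up to B##: letters C→B make it a seventh; 11 semitones makes it major.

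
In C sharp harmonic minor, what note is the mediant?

E

Degree 3 takes the letter 2 steps above C, which is E.
In harmonic minor, degree 3 sits 3 semitones above the tonic. C# + 3 semitones is pitch class 4, spelled on E as E.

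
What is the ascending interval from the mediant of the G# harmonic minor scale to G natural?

The mediant of G# harmonic minor is B.
B up to G: letters B→G make it a sixth; 8 semitones makes it minor.

minor sixth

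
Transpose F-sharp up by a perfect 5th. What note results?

C#

A fifth above F lands on the letter C.
A perfect fifth spans 7 semitones, so F# moves to pitch class 1. On the letter C that is C#.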